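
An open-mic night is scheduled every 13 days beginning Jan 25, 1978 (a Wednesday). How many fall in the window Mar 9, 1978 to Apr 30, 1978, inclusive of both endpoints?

Occurrences land 13·i days after Jan 25, 1978 for i = 0, 1, 2, …
Mar 9, 1978 is 43 days after the start; 43 ÷ 13 = 3 remainder 4; since the remainder is 4, round up to i = 4. First occurrence in the window: #5 on Mar 18, 1978 (4×13 = 52 days in).
Apr 30, 1978 is 95 days after the start; 95 ÷ 13 = 7 remainder 4. Last occurrence in the window: #8 on Apr 26, 1978.
Occurrences #5 through #8: 4 in total.

4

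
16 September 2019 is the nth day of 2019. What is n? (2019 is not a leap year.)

Days in months before September: 31 + 28 + 31 + 30 + 31 + 30 + 31 + 31 = 243.
Plus 16 days into September → day 259.

259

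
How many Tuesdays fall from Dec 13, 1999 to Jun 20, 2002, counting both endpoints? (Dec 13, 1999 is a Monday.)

Dec 13, 1999 is a Monday; the first Tuesday on or after it is Dec 14, 1999 (1 day later).
From Dec 14, 1999 to Jun 20, 2002: 17 + 366 + 365 + 171 = 919 days (rest of 1999, 2000, 2001, to Jun 20, 2002 in 2002).
919 ÷ 7 = 131 full weeks with remainder 2, so 131 more Tuesdays after the first → 132.

132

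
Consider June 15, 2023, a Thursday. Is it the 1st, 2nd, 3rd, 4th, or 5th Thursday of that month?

3rd

Day 15 falls in week ⌈15/7⌉ of the month.
Days 1–7 hold the 1st Thursday, 8–14 the 2nd, 15–21 the 3rd, 22–28 the 4th, 29–31 the 5th.
15 is in the range for the 3rd.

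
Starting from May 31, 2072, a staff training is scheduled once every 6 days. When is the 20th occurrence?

The 20th occurrence is 19 intervals after the first: 19 × 6 = 114 days after May 31, 2072.
May has 31 days — 0 days to the end of May leaves 114.
Jun has 30 days (84 left).
Jul has 31 days (53 left).
Aug has 31 days (22 left).
22 days into Sep → Sep 22, 2072.

Sep 22, 2072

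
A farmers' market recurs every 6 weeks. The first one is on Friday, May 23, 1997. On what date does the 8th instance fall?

Mar 13, 1998

The 8th occurrence is 7 intervals after the first: 7 × 42 = 294 days after May 23, 1997.
May has 31 days — 8 days to the end of May leaves 286.
Jun has 30 days (256 left).
Jul has 31 days (225 left).
Aug has 31 days (194 left).
Sep has 30 days (164 left).
Oct has 31 days (133 left).
Nov has 30 days (103 left).
Dec has 31 days (72 left).
Jan has 31 days (41 left).
Feb has 28 days (13 left).
13 days into Mar → Mar 13, 1998.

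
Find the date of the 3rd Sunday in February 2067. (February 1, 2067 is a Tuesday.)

2067-02-20

February 2067 begins on a Tuesday, so the first Sunday is February 6 (5 days later).
The 3rd Sunday is 2 weeks later: 6 + 14 = 20.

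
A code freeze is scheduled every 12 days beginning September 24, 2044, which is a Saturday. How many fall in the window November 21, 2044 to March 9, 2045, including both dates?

9

Occurrences land 12·i days after September 24, 2044 for i = 0, 1, 2, …
November 21, 2044 is 58 days after the start; 58 ÷ 12 = 4 remainder 10; since the remainder is 10, round up to i = 5. First occurrence in the window: #6 on November 23, 2044 (5×12 = 60 days in).
March 9, 2045 is 166 days after the start; 166 ÷ 12 = 13 remainder 10. Last occurrence in the window: #14 on February 27, 2045.
Occurrences #6 through #14: 9 in total.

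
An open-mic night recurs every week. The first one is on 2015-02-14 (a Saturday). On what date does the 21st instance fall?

2015-07-04

The 21st occurrence is 20 intervals after the first: 20 × 7 = 140 days after 2015-02-14.
February has 28 days — 14 days to the end of February leaves 126.
March has 31 days (95 left).
April has 30 days (65 left).
May has 31 days (34 left).
June has 30 days (4 left).
4 days into July → 2015-07-04.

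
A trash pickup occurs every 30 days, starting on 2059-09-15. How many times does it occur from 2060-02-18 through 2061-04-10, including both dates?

Occurrences land 30·i days after 2059-09-15 for i = 0, 1, 2, …
2060-02-18 is 156 days after the start; 156 ÷ 30 = 5 remainder 6; since the remainder is 6, round up to i = 6. First occurrence in the window: #7 on 2060-03-13 (6×30 = 180 days in).
2061-04-10 is 573 days after the start; 573 ÷ 30 = 19 remainder 3. Last occurrence in the window: #20 on 2061-04-07.
Occurrences #7 through #20: 14 in total.

14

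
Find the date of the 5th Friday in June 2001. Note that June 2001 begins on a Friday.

June 2001 begins on a Friday, so the first Friday is June 1.
The 5th Friday is 4 weeks later: 1 + 28 = 29.

29 June 2001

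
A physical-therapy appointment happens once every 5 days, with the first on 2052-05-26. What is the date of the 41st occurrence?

The 41st occurrence is 40 intervals after the first: 40 × 5 = 200 days after 2052-05-26.
May has 31 days — 5 days to the end of May leaves 195.
June has 30 days (165 left).
July has 31 days (134 left).
August has 31 days (103 left).
September has 30 days (73 left).
October has 31 days (42 left).
November has 30 days (12 left).
12 days into December → 2052-12-12.

2052-12-12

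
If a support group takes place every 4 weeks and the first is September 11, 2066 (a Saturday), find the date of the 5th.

The 5th occurrence is 4 intervals after the first: 4 × 28 = 112 days after September 11, 2066.
September has 30 days — 19 days to the end of September leaves 93.
October has 31 days (62 left).
November has 30 days (32 left).
December has 31 days (1 left).
1 day into January → January 1, 2067.

January 1, 2067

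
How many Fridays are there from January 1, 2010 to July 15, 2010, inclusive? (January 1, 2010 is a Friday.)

28

January 1, 2010 is a Friday; the first Friday on or after it is January 1, 2010.
From January 1, 2010 to July 15, 2010: 30 + 28 + 31 + 30 + 31 + 30 + 15 = 195 days (rest of January, February, March, April, May, June, July).
195 ÷ 7 = 27 full weeks with remainder 6, so 27 more Fridays after the first → 28.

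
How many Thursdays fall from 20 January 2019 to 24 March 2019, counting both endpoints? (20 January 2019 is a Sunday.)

9

20 January 2019 is a Sunday; the first Thursday on or after it is 24 January 2019 (4 days later).
From 24 January 2019 to 24 March 2019: 7 + 28 + 24 = 59 days (rest of January, February, March).
59 ÷ 7 = 8 full weeks with remainder 3, so 8 more Thursdays after the first → 9.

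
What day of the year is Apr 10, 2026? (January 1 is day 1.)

100

Days in months before Apr: 31 + 28 + 31 = 90.
Plus 10 days into Apr → day 100.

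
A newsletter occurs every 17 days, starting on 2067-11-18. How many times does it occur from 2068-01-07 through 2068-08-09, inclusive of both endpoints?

13

Occurrences land 17·i days after 2067-11-18 for i = 0, 1, 2, …
2068-01-07 is 50 days after the start; 50 ÷ 17 = 2 remainder 16; since the remainder is 16, round up to i = 3. First occurrence in the window: #4 on 2068-01-08 (3×17 = 51 days in).
2068-08-09 is 265 days after the start; 265 ÷ 17 = 15 remainder 10. Last occurrence in the window: #16 on 2068-07-30.
Occurrences #4 through #16: 13 in total.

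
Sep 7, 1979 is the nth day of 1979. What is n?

Days in months before Sep: 31 + 28 + 31 + 30 + 31 + 30 + 31 + 31 = 243.
Plus 7 days into Sep → day 250.

250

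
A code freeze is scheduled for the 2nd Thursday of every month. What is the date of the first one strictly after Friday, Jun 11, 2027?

Jul 8, 2027

Jun 2027 starts on a Tuesday; its first Thursday is the 3rd, so the 2nd Thursday is the 10th — Jun 10, 2027.
That is not after Jun 11, 2027, so look at Jul 2027.
Jul 2027 starts on a Thursday; its first Thursday is the 1st, so the 2nd Thursday is the 8th — Jul 8, 2027.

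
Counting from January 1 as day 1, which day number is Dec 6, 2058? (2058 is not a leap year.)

Days in months before Dec: 31 + 28 + 31 + 30 + 31 + 30 + 31 + 31 + 30 + 31 + 30 = 334.
Plus 6 days into Dec → day 340.

340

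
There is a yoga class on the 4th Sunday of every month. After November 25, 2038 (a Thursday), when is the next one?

November 2038 starts on a Monday; its first Sunday is the 7th, so the 4th Sunday is the 28th — November 28, 2038.
November 28, 2038 is after November 25, 2038, so that is the next one.

November 28, 2038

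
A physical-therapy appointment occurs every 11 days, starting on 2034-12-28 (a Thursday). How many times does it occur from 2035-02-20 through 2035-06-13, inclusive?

11

Occurrences land 11·i days after 2034-12-28 for i = 0, 1, 2, …
2035-02-20 is 54 days after the start; 54 ÷ 11 = 4 remainder 10; since the remainder is 10, round up to i = 5. First occurrence in the window: #6 on 2035-02-21 (5×11 = 55 days in).
2035-06-13 is 167 days after the start; 167 ÷ 11 = 15 remainder 2. Last occurrence in the window: #16 on 2035-06-11.
Occurrences #6 through #16: 11 in total.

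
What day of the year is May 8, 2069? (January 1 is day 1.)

Days in months before May: 31 + 28 + 31 + 30 = 120.
Plus 8 days into May → day 128.

128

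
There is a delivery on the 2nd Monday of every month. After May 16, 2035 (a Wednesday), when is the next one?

June 11, 2035

May 2035 starts on a Tuesday; its first Monday is the 7th, so the 2nd Monday is the 14th — May 14, 2035.
That is not after May 16, 2035, so look at June 2035.
June 2035 starts on a Friday; its first Monday is the 4th, so the 2nd Monday is the 11th — June 11, 2035.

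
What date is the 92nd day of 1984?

Apr 1, 1984

Jan has 31 days (92 − 31 = 61 remain).
Feb has 29 days (61 − 29 = 32 remain).
Mar has 31 days (32 − 31 = 1 remain).
1 into Apr → Apr 1.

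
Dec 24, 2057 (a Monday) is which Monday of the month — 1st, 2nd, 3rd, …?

Day 24 falls in week ⌈24/7⌉ of the month.
Days 1–7 hold the 1st Monday, 8–14 the 2nd, 15–21 the 3rd, 22–28 the 4th, 29–31 the 5th.
24 is in the range for the 4th.

4th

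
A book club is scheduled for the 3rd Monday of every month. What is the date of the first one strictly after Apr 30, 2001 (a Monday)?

May 21, 2001

Apr 2001 starts on a Sunday; its first Monday is the 2nd, so the 3rd Monday is the 16th — Apr 16, 2001.
That is not after Apr 30, 2001, so look at May 2001.
May 2001 starts on a Tuesday; its first Monday is the 7th, so the 3rd Monday is the 21st — May 21, 2001.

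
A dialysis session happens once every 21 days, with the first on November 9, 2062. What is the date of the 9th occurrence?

April 26, 2063

The 9th occurrence is 8 intervals after the first: 8 × 21 = 168 days after November 9, 2062.
November has 30 days — 21 days to the end of November leaves 147.
December has 31 days (116 left).
January has 31 days (85 left).
February has 28 days (57 left).
March has 31 days (26 left).
26 days into April → April 26, 2063.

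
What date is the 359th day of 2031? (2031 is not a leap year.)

Jan has 31 days (359 − 31 = 328 remain).
Feb has 28 days (328 − 28 = 300 remain).
Mar has 31 days (300 − 31 = 269 remain).
Apr has 30 days (269 − 30 = 239 remain).
May has 31 days (239 − 31 = 208 remain).
Jun has 30 days (208 − 30 = 178 remain).
Jul has 31 days (178 − 31 = 147 remain).
Aug has 31 days (147 − 31 = 116 remain).
Sep has 30 days (116 − 30 = 86 remain).
Oct has 31 days (86 − 31 = 55 remain).
Nov has 30 days (55 − 30 = 25 remain).
25 into Dec → Dec 25.

Dec 25, 2031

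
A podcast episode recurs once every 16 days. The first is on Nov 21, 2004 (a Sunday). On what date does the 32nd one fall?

The 32nd occurrence is 31 intervals after the first: 31 × 16 = 496 days after Nov 21, 2004.
Nov has 30 days — 9 days to the end of Nov leaves 487.
From end of Nov to end of 2004 is 31 days (456 left).
2005 has 365 days (91 left).
Jan has 31 days (60 left).
Feb has 28 days (32 left).
Mar has 31 days (1 left).
1 day into Apr → Apr 1, 2006.

Apr 1, 2006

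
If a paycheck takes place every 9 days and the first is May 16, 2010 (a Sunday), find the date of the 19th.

October 25, 2010

The 19th occurrence is 18 intervals after the first: 18 × 9 = 162 days after May 16, 2010.
May has 31 days — 15 days to the end of May leaves 147.
June has 30 days (117 left).
July has 31 days (86 left).
August has 31 days (55 left).
September has 30 days (25 left).
25 days into October → October 25, 2010.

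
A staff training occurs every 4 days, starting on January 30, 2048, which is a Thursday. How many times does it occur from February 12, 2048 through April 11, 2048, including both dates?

15

Occurrences land 4·i days after January 30, 2048 for i = 0, 1, 2, …
February 12, 2048 is 13 days after the start; 13 ÷ 4 = 3 remainder 1; since the remainder is 1, round up to i = 4. First occurrence in the window: #5 on February 15, 2048 (4×4 = 16 days in).
April 11, 2048 is 72 days after the start; 72 ÷ 4 = 18 remainder 0. Last occurrence in the window: #19 on April 11, 2048.
Occurrences #5 through #19: 15 in total.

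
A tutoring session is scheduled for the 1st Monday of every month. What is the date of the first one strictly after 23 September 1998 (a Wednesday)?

September 1998 starts on a Tuesday, so its 1st Monday is 7 September 1998 (6 days in).
That is not after 23 September 1998, so look at October 1998.
October 1998 starts on a Thursday, so its 1st Monday is 5 October 1998 (4 days in).

5 October 1998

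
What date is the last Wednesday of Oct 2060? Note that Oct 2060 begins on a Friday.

Oct 2060 begins on a Friday, so the first Wednesday is Oct 6 (5 days later).
Oct 2060 has 31 days. Adding weeks: 6, 13, 20, 27 — the last one ≤ 31 is the 27th.

Oct 27, 2060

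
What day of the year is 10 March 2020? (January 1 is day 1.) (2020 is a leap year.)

70

Days in months before March: 31 + 29 = 60.
Plus 10 days into March → day 70.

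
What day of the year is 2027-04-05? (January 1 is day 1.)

Days in months before April: 31 + 28 + 31 = 90.
Plus 5 days into April → day 95.

95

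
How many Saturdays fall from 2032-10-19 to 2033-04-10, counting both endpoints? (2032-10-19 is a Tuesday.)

2032-10-19 is a Tuesday; the first Saturday on or after it is 2032-10-23 (4 days later).
From 2032-10-23 to 2033-04-10: 8 + 30 + 31 + 31 + 28 + 31 + 10 = 169 days (rest of October, November, December, January, February, March, April).
169 ÷ 7 = 24 full weeks with remainder 1, so 24 more Saturdays after the first → 25.

25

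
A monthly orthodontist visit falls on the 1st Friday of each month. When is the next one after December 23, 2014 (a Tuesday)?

January 2, 2015

December 2014 starts on a Monday, so its 1st Friday is December 5, 2014 (4 days in).
That is not after December 23, 2014, so look at January 2015.
January 2015 starts on a Thursday, so its 1st Friday is January 2, 2015 (1 day in).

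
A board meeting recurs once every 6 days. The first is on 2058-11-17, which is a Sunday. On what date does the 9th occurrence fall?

2059-01-04

The 9th occurrence is 8 intervals after the first: 8 × 6 = 48 days after 2058-11-17.
November has 30 days — 13 days to the end of November leaves 35.
December has 31 days (4 left).
4 days into January → 2059-01-04.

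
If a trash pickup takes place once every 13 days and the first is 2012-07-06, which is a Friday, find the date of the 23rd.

The 23rd occurrence is 22 intervals after the first: 22 × 13 = 286 days after 2012-07-06.
July has 31 days — 25 days to the end of July leaves 261.
August has 31 days (230 left).
September has 30 days (200 left).
October has 31 days (169 left).
November has 30 days (139 left).
December has 31 days (108 left).
January has 31 days (77 left).
February has 28 days (49 left).
March has 31 days (18 left).
18 days into April → 2013-04-18.

2013-04-18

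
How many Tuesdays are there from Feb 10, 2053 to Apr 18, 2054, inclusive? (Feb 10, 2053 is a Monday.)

Feb 10, 2053 is a Monday; the first Tuesday on or after it is Feb 11, 2053 (1 day later).
From Feb 11, 2053 to Apr 18, 2054: 323 + 108 = 431 days (rest of 2053, to Apr 18, 2054 in 2054).
431 ÷ 7 = 61 full weeks with remainder 4, so 61 more Tuesdays after the first → 62.

62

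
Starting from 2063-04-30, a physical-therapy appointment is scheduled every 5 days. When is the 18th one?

2063-07-24

The 18th occurrence is 17 intervals after the first: 17 × 5 = 85 days after 2063-04-30.
April has 30 days — 0 days to the end of April leaves 85.
May has 31 days (54 left).
June has 30 days (24 left).
24 days into July → 2063-07-24.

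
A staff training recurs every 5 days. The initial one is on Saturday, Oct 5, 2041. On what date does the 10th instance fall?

The 10th occurrence is 9 intervals after the first: 9 × 5 = 45 days after Oct 5, 2041.
Oct has 31 days — 26 days to the end of Oct leaves 19.
19 days into Nov → Nov 19, 2041.

Nov 19, 2041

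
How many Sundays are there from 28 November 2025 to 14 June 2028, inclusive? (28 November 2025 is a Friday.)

28 November 2025 is a Friday; the first Sunday on or after it is 30 November 2025 (2 days later).
From 30 November 2025 to 14 June 2028: 31 + 365 + 365 + 166 = 927 days (rest of 2025, 2026, 2027, to 14 June 2028 in 2028).
927 ÷ 7 = 132 full weeks with remainder 3, so 132 more Sundays after the first → 133.

133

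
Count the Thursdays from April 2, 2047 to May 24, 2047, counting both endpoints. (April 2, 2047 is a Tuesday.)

8

April 2, 2047 is a Tuesday; the first Thursday on or after it is April 4, 2047 (2 days later).
From April 4, 2047 to May 24, 2047: 26 + 24 = 50 days (rest of April, May).
50 ÷ 7 = 7 full weeks with remainder 1, so 7 more Thursdays after the first → 8.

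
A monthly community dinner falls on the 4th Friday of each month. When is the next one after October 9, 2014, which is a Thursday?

October 24, 2014

October 2014 starts on a Wednesday; its first Friday is the 3rd, so the 4th Friday is the 24th — October 24, 2014.
October 24, 2014 is after October 9, 2014, so that is the next one.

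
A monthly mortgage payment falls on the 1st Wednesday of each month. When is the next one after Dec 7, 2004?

Dec 2004 starts on a Wednesday, so its 1st Wednesday is Dec 1, 2004.
That is not after Dec 7, 2004, so look at Jan 2005.
Jan 2005 starts on a Saturday, so its 1st Wednesday is Jan 5, 2005 (4 days in).

Jan 5, 2005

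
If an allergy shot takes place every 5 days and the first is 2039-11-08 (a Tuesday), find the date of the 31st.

The 31st occurrence is 30 intervals after the first: 30 × 5 = 150 days after 2039-11-08.
November has 30 days — 22 days to the end of November leaves 128.
December has 31 days (97 left).
January has 31 days (66 left).
February has 29 days (37 left).
March has 31 days (6 left).
6 days into April → 2040-04-06.

2040-04-06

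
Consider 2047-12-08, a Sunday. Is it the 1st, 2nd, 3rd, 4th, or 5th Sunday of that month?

Day 8 falls in week ⌈8/7⌉ of the month.
Days 1–7 hold the 1st Sunday, 8–14 the 2nd, 15–21 the 3rd, 22–28 the 4th, 29–31 the 5th.
8 is in the range for the 2nd.

2nd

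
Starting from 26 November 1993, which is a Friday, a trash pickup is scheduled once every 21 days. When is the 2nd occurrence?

17 December 1993

The 2nd occurrence is 1 interval after the first: 1 × 21 = 21 days after 26 November 1993.
November has 30 days — 4 days to the end of November leaves 17.
17 days into December → 17 December 1993.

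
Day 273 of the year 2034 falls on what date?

January has 31 days (273 − 31 = 242 remain).
February has 28 days (242 − 28 = 214 remain).
March has 31 days (214 − 31 = 183 remain).
April has 30 days (183 − 30 = 153 remain).
May has 31 days (153 − 31 = 122 remain).
June has 30 days (122 − 30 = 92 remain).
July has 31 days (92 − 31 = 61 remain).
August has 31 days (61 − 31 = 30 remain).
30 into September → September 30.

2034-09-30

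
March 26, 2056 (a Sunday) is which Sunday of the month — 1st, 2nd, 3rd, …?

Day 26 falls in week ⌈26/7⌉ of the month.
Days 1–7 hold the 1st Sunday, 8–14 the 2nd, 15–21 the 3rd, 22–28 the 4th, 29–31 the 5th.
26 is in the range for the 4th.

4th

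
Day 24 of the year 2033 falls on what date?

Jan 24, 2033

24 into Jan → Jan 24.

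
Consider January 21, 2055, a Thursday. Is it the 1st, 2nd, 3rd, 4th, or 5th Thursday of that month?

3rd

Day 21 falls in week ⌈21/7⌉ of the month.
Days 1–7 hold the 1st Thursday, 8–14 the 2nd, 15–21 the 3rd, 22–28 the 4th, 29–31 the 5th.
21 is in the range for the 3rd.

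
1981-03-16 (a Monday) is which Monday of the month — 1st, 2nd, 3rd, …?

3rd

Day 16 falls in week ⌈16/7⌉ of the month.
Days 1–7 hold the 1st Monday, 8–14 the 2nd, 15–21 the 3rd, 22–28 the 4th, 29–31 the 5th.
16 is in the range for the 3rd.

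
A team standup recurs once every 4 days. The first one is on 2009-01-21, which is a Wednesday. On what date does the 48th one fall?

2009-07-28

The 48th occurrence is 47 intervals after the first: 47 × 4 = 188 days after 2009-01-21.
January has 31 days — 10 days to the end of January leaves 178.
February has 28 days (150 left).
March has 31 days (119 left).
April has 30 days (89 left).
May has 31 days (58 left).
June has 30 days (28 left).
28 days into July → 2009-07-28.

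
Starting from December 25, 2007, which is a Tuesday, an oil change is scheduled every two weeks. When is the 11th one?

May 13, 2008

The 11th occurrence is 10 intervals after the first: 10 × 14 = 140 days after December 25, 2007.
December has 31 days — 6 days to the end of December leaves 134.
January has 31 days (103 left).
February has 29 days (74 left).
March has 31 days (43 left).
April has 30 days (13 left).
13 days into May → May 13, 2008.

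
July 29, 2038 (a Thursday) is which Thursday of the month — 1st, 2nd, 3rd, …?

5th

Day 29 falls in week ⌈29/7⌉ of the month.
Days 1–7 hold the 1st Thursday, 8–14 the 2nd, 15–21 the 3rd, 22–28 the 4th, 29–31 the 5th.
29 is in the range for the 5th.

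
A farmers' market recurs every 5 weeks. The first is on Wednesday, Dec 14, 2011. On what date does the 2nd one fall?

The 2nd occurrence is 1 interval after the first: 1 × 35 = 35 days after Dec 14, 2011.
Dec has 31 days — 17 days to the end of Dec leaves 18.
18 days into Jan → Jan 18, 2012.

Jan 18, 2012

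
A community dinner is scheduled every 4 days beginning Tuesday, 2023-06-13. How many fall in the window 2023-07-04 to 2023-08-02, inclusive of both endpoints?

Occurrences land 4·i days after 2023-06-13 for i = 0, 1, 2, …
2023-07-04 is 21 days after the start; 21 ÷ 4 = 5 remainder 1; since the remainder is 1, round up to i = 6. First occurrence in the window: #7 on 2023-07-07 (6×4 = 24 days in).
2023-08-02 is 50 days after the start; 50 ÷ 4 = 12 remainder 2. Last occurrence in the window: #13 on 2023-07-31.
Occurrences #7 through #13: 7 in total.

7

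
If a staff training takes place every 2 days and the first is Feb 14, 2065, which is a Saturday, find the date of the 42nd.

May 7, 2065

The 42nd occurrence is 41 intervals after the first: 41 × 2 = 82 days after Feb 14, 2065.
Feb has 28 days — 14 days to the end of Feb leaves 68.
Mar has 31 days (37 left).
Apr has 30 days (7 left).
7 days into May → May 7, 2065.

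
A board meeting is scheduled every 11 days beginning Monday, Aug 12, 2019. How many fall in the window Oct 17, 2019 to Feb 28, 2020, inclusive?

13

Occurrences land 11·i days after Aug 12, 2019 for i = 0, 1, 2, …
Oct 17, 2019 is 66 days after the start; 66 ÷ 11 = 6 remainder 0. First occurrence in the window: #7 on Oct 17, 2019 (6×11 = 66 days in).
Feb 28, 2020 is 200 days after the start; 200 ÷ 11 = 18 remainder 2. Last occurrence in the window: #19 on Feb 26, 2020.
Occurrences #7 through #19: 13 in total.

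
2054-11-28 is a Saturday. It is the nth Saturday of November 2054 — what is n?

4th

Day 28 falls in week ⌈28/7⌉ of the month.
Days 1–7 hold the 1st Saturday, 8–14 the 2nd, 15–21 the 3rd, 22–28 the 4th, 29–31 the 5th.
28 is in the range for the 4th.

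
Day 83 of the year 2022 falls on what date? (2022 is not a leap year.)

January has 31 days (83 − 31 = 52 remain).
February has 28 days (52 − 28 = 24 remain).
24 into March → March 24.

24 March 2022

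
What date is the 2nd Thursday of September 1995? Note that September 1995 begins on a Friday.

September 1995 begins on a Friday, so the first Thursday is September 7 (6 days later).
The 2nd Thursday is 1 weeks later: 7 + 7 = 14.

September 14, 1995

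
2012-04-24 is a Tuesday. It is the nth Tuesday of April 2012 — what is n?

Day 24 falls in week ⌈24/7⌉ of the month.
Days 1–7 hold the 1st Tuesday, 8–14 the 2nd, 15–21 the 3rd, 22–28 the 4th, 29–31 the 5th.
24 is in the range for the 4th.

4th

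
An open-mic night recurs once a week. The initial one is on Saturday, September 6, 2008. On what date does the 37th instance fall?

May 16, 2009

The 37th occurrence is 36 intervals after the first: 36 × 7 = 252 days after September 6, 2008.
September has 30 days — 24 days to the end of September leaves 228.
October has 31 days (197 left).
November has 30 days (167 left).
December has 31 days (136 left).
January has 31 days (105 left).
February has 28 days (77 left).
March has 31 days (46 left).
April has 30 days (16 left).
16 days into May → May 16, 2009.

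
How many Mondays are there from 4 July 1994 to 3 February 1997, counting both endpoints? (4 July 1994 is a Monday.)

4 July 1994 is a Monday; the first Monday on or after it is 4 July 1994.
From 4 July 1994 to 3 February 1997: 180 + 365 + 366 + 34 = 945 days (rest of 1994, 1995, 1996, to 3 February 1997 in 1997).
945 ÷ 7 = 135 full weeks with remainder 0, so 135 more Mondays after the first → 136.

136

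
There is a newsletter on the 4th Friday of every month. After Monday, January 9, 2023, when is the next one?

January 27, 2023

January 2023 starts on a Sunday; its first Friday is the 6th, so the 4th Friday is the 27th — January 27, 2023.
January 27, 2023 is after January 9, 2023, so that is the next one.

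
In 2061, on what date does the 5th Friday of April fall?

The first Friday of April 2061 is April 1.
The 5th Friday is 4 weeks later: 1 + 28 = 29.

April 29, 2061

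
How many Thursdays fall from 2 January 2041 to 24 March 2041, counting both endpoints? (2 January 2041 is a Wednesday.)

12

2 January 2041 is a Wednesday; the first Thursday on or after it is 3 January 2041 (1 day later).
From 3 January 2041 to 24 March 2041: 28 + 28 + 24 = 80 days (rest of January, February, March).
80 ÷ 7 = 11 full weeks with remainder 3, so 11 more Thursdays after the first → 12.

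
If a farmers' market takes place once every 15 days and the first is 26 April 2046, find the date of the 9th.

24 August 2046

The 9th occurrence is 8 intervals after the first: 8 × 15 = 120 days after 26 April 2046.
April has 30 days — 4 days to the end of April leaves 116.
May has 31 days (85 left).
June has 30 days (55 left).
July has 31 days (24 left).
24 days into August → 24 August 2046.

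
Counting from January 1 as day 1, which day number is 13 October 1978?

286

Days in months before October: 31 + 28 + 31 + 30 + 31 + 30 + 31 + 31 + 30 = 273.
Plus 13 days into October → day 286.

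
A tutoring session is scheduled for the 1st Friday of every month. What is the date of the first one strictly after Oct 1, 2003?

Oct 2003 starts on a Wednesday, so its 1st Friday is Oct 3, 2003 (2 days in).
Oct 3, 2003 is after Oct 1, 2003, so that is the next one.

Oct 3, 2003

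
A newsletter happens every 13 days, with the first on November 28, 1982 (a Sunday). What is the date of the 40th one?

April 18, 1984

The 40th occurrence is 39 intervals after the first: 39 × 13 = 507 days after November 28, 1982.
November has 30 days — 2 days to the end of November leaves 505.
From end of November to end of 1982 is 31 days (474 left).
1983 has 365 days (109 left).
January has 31 days (78 left).
February has 29 days (49 left).
March has 31 days (18 left).
18 days into April → April 18, 1984.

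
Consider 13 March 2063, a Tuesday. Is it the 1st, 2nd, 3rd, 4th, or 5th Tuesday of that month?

2nd

Day 13 falls in week ⌈13/7⌉ of the month.
Days 1–7 hold the 1st Tuesday, 8–14 the 2nd, 15–21 the 3rd, 22–28 the 4th, 29–31 the 5th.
13 is in the range for the 2nd.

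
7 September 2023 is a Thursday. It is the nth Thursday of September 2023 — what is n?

1st

Day 7 falls in week ⌈7/7⌉ of the month.
Days 1–7 hold the 1st Thursday, 8–14 the 2nd, 15–21 the 3rd, 22–28 the 4th, 29–31 the 5th.
7 is in the range for the 1st.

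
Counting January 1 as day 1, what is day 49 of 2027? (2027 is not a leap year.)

Jan has 31 days (49 − 31 = 18 remain).
18 into Feb → Feb 18.

Feb 18, 2027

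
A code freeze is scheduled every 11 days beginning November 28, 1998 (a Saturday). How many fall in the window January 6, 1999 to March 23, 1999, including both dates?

7

Occurrences land 11·i days after November 28, 1998 for i = 0, 1, 2, …
January 6, 1999 is 39 days after the start; 39 ÷ 11 = 3 remainder 6; since the remainder is 6, round up to i = 4. First occurrence in the window: #5 on January 11, 1999 (4×11 = 44 days in).
March 23, 1999 is 115 days after the start; 115 ÷ 11 = 10 remainder 5. Last occurrence in the window: #11 on March 18, 1999.
Occurrences #5 through #11: 7 in total.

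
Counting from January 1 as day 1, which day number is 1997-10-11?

284

Days in months before October: 31 + 28 + 31 + 30 + 31 + 30 + 31 + 31 + 30 = 273.
Plus 11 days into October → day 284.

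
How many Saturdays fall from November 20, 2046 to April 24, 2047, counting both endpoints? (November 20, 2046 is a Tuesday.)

22

November 20, 2046 is a Tuesday; the first Saturday on or after it is November 24, 2046 (4 days later).
From November 24, 2046 to April 24, 2047: 6 + 31 + 31 + 28 + 31 + 24 = 151 days (rest of November, December, January, February, March, April).
151 ÷ 7 = 21 full weeks with remainder 4, so 21 more Saturdays after the first → 22.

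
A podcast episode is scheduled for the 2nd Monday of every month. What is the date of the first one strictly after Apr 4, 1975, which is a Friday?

Apr 1975 starts on a Tuesday; its first Monday is the 7th, so the 2nd Monday is the 14th — Apr 14, 1975.
Apr 14, 1975 is after Apr 4, 1975, so that is the next one.

Apr 14, 1975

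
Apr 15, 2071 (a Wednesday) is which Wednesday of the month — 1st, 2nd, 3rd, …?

3rd

Day 15 falls in week ⌈15/7⌉ of the month.
Days 1–7 hold the 1st Wednesday, 8–14 the 2nd, 15–21 the 3rd, 22–28 the 4th, 29–31 the 5th.
15 is in the range for the 3rd.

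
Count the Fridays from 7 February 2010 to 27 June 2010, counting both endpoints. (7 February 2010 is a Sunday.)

20

7 February 2010 is a Sunday; the first Friday on or after it is 12 February 2010 (5 days later).
From 12 February 2010 to 27 June 2010: 16 + 31 + 30 + 31 + 27 = 135 days (rest of February, March, April, May, June).
135 ÷ 7 = 19 full weeks with remainder 2, so 19 more Fridays after the first → 20.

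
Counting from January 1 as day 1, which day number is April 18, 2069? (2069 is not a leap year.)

Days in months before April: 31 + 28 + 31 = 90.
Plus 18 days into April → day 108.

108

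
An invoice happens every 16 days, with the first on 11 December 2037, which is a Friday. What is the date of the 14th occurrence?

7 July 2038

The 14th occurrence is 13 intervals after the first: 13 × 16 = 208 days after 11 December 2037.
December has 31 days — 20 days to the end of December leaves 188.
January has 31 days (157 left).
February has 28 days (129 left).
March has 31 days (98 left).
April has 30 days (68 left).
May has 31 days (37 left).
June has 30 days (7 left).
7 days into July → 7 July 2038.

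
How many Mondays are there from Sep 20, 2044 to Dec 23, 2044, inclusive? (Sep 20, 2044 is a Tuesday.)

Sep 20, 2044 is a Tuesday; the first Monday on or after it is Sep 26, 2044 (6 days later).
From Sep 26, 2044 to Dec 23, 2044: 4 + 31 + 30 + 23 = 88 days (rest of Sep, Oct, Nov, Dec).
88 ÷ 7 = 12 full weeks with remainder 4, so 12 more Mondays after the first → 13.

13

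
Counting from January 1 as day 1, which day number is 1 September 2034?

244

Days in months before September: 31 + 28 + 31 + 30 + 31 + 30 + 31 + 31 = 243.
Plus 1 day into September → day 244.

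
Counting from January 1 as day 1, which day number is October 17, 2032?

291

Days in months before October: 31 + 29 + 31 + 30 + 31 + 30 + 31 + 31 + 30 = 274.
Plus 17 days into October → day 291.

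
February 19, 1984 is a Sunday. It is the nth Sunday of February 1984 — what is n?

Day 19 falls in week ⌈19/7⌉ of the month.
Days 1–7 hold the 1st Sunday, 8–14 the 2nd, 15–21 the 3rd, 22–28 the 4th, 29–31 the 5th.
19 is in the range for the 3rd.

3rd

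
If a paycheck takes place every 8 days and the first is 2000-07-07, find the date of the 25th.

2001-01-15

The 25th occurrence is 24 intervals after the first: 24 × 8 = 192 days after 2000-07-07.
July has 31 days — 24 days to the end of July leaves 168.
August has 31 days (137 left).
September has 30 days (107 left).
October has 31 days (76 left).
November has 30 days (46 left).
December has 31 days (15 left).
15 days into January → 2001-01-15.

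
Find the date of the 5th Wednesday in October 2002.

2002-10-30

The first Wednesday of October 2002 is October 2.
The 5th Wednesday is 4 weeks later: 2 + 28 = 30.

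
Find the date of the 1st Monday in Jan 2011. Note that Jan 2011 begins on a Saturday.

Jan 2011 begins on a Saturday, so the first Monday is Jan 3 (2 days later).

Jan 3, 2011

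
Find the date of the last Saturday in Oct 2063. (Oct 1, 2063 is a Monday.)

Oct 2063 begins on a Monday, so the first Saturday is Oct 6 (5 days later).
Oct 2063 has 31 days. Adding weeks: 6, 13, 20, 27 — the last one ≤ 31 is the 27th.

Oct 27, 2063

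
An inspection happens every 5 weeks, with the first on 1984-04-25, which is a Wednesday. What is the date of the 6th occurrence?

The 6th occurrence is 5 intervals after the first: 5 × 35 = 175 days after 1984-04-25.
April has 30 days — 5 days to the end of April leaves 170.
May has 31 days (139 left).
June has 30 days (109 left).
July has 31 days (78 left).
August has 31 days (47 left).
September has 30 days (17 left).
17 days into October → 1984-10-17.

1984-10-17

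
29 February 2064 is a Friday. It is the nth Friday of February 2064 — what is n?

5th

Day 29 falls in week ⌈29/7⌉ of the month.
Days 1–7 hold the 1st Friday, 8–14 the 2nd, 15–21 the 3rd, 22–28 the 4th, 29–31 the 5th.
29 is in the range for the 5th.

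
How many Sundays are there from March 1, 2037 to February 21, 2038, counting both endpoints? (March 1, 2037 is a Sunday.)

52

March 1, 2037 is a Sunday; the first Sunday on or after it is March 1, 2037.
From March 1, 2037 to February 21, 2038: 305 + 52 = 357 days (rest of 2037, to February 21, 2038 in 2038).
357 ÷ 7 = 51 full weeks with remainder 0, so 51 more Sundays after the first → 52.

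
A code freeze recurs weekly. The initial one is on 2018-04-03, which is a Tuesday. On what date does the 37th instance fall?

2018-12-11

The 37th occurrence is 36 intervals after the first: 36 × 7 = 252 days after 2018-04-03.
April has 30 days — 27 days to the end of April leaves 225.
May has 31 days (194 left).
June has 30 days (164 left).
July has 31 days (133 left).
August has 31 days (102 left).
September has 30 days (72 left).
October has 31 days (41 left).
November has 30 days (11 left).
11 days into December → 2018-12-11.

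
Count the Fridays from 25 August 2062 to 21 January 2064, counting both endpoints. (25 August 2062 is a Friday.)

74

25 August 2062 is a Friday; the first Friday on or after it is 25 August 2062.
From 25 August 2062 to 21 January 2064: 128 + 365 + 21 = 514 days (rest of 2062, 2063, to 21 January 2064 in 2064).
514 ÷ 7 = 73 full weeks with remainder 3, so 73 more Fridays after the first → 74.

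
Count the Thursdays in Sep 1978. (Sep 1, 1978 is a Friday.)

4

Sep 1, 1978 is a Friday; the first Thursday on or after it is Sep 7, 1978 (6 days later).
From Sep 7, 1978 to Sep 30, 1978 is 30 − 7 = 23 days.
23 ÷ 7 = 3 full weeks with remainder 2, so 3 more Thursdays after the first → 4.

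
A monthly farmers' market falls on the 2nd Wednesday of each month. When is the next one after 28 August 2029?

12 September 2029

August 2029 starts on a Wednesday; its first Wednesday is the 1st, so the 2nd Wednesday is the 8th — 8 August 2029.
That is not after 28 August 2029, so look at September 2029.
September 2029 starts on a Saturday; its first Wednesday is the 5th, so the 2nd Wednesday is the 12th — 12 September 2029.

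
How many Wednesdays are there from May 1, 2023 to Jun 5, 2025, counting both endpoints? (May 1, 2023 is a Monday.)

May 1, 2023 is a Monday; the first Wednesday on or after it is May 3, 2023 (2 days later).
From May 3, 2023 to Jun 5, 2025: 242 + 366 + 156 = 764 days (rest of 2023, 2024, to Jun 5, 2025 in 2025).
764 ÷ 7 = 109 full weeks with remainder 1, so 109 more Wednesdays after the first → 110.

110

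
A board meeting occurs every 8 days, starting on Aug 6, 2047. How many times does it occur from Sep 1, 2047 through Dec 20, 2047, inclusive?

14

Occurrences land 8·i days after Aug 6, 2047 for i = 0, 1, 2, …
Sep 1, 2047 is 26 days after the start; 26 ÷ 8 = 3 remainder 2; since the remainder is 2, round up to i = 4. First occurrence in the window: #5 on Sep 7, 2047 (4×8 = 32 days in).
Dec 20, 2047 is 136 days after the start; 136 ÷ 8 = 17 remainder 0. Last occurrence in the window: #18 on Dec 20, 2047.
Occurrences #5 through #18: 14 in total.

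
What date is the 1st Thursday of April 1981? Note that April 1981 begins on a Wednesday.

April 2, 1981

April 1981 begins on a Wednesday, so the first Thursday is April 2 (1 day later).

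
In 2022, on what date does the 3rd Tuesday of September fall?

2022-09-20

The first Tuesday of September 2022 is September 6.
The 3rd Tuesday is 2 weeks later: 6 + 14 = 20.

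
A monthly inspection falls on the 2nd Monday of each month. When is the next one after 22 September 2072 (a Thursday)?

September 2072 starts on a Thursday; its first Monday is the 5th, so the 2nd Monday is the 12th — 12 September 2072.
That is not after 22 September 2072, so look at October 2072.
October 2072 starts on a Saturday; its first Monday is the 3rd, so the 2nd Monday is the 10th — 10 October 2072.

10 October 2072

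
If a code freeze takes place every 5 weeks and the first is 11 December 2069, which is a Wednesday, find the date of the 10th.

The 10th occurrence is 9 intervals after the first: 9 × 35 = 315 days after 11 December 2069.
December has 31 days — 20 days to the end of December leaves 295.
January has 31 days (264 left).
February has 28 days (236 left).
March has 31 days (205 left).
April has 30 days (175 left).
May has 31 days (144 left).
June has 30 days (114 left).
July has 31 days (83 left).
August has 31 days (52 left).
September has 30 days (22 left).
22 days into October → 22 October 2070.

22 October 2070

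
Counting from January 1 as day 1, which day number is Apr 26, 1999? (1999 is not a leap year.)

Days in months before Apr: 31 + 28 + 31 = 90.
Plus 26 days into Apr → day 116.

116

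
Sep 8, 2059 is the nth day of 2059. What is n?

251

Days in months before Sep: 31 + 28 + 31 + 30 + 31 + 30 + 31 + 31 = 243.
Plus 8 days into Sep → day 251.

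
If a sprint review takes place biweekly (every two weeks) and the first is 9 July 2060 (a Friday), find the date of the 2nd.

23 July 2060

The 2nd occurrence is 1 interval after the first: 1 × 14 = 14 days after 9 July 2060.
14 days later is 23 July 2060.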